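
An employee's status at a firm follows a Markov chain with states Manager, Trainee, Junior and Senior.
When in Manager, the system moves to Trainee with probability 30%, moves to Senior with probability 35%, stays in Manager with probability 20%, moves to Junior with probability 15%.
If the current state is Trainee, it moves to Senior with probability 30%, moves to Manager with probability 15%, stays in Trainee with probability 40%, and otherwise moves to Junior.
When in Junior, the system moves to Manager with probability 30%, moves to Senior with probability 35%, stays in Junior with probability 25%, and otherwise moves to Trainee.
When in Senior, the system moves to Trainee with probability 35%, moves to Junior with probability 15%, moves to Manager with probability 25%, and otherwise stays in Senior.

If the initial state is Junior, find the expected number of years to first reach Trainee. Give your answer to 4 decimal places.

Let t(s) be the expected number of years to first reach Trainee from state s, with t(Trainee) = 0. Conditioning on the first year:
t(Manager) = 1 + 0.2·t(Manager) + 0.15·t(Junior) + 0.35·t(Senior)
t(Junior) = 1 + 0.3·t(Manager) + 0.25·t(Junior) + 0.35·t(Senior)
t(Senior) = 1 + 0.25·t(Manager) + 0.15·t(Junior) + 0.25·t(Senior)
Solving: t(Manager) = 3.5389, t(Junior) = 4.3253, t(Senior) = 3.3780.
Expected years from Junior to Trainee: 4.3253.

4.3253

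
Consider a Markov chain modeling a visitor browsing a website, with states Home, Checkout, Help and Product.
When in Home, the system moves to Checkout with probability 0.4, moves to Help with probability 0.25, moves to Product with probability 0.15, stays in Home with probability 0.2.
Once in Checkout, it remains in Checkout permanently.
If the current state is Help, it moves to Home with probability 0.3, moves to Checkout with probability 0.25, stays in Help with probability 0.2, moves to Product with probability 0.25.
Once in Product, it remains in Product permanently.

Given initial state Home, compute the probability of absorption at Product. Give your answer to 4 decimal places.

0.3230

Let h(s) be the probability of absorption at Product starting from transient state s. Then h(Product) = 1 and h(Checkout) = 0. By first-step analysis:
h(Home) = 0.2·h(Home) + 0.4·0 + 0.25·h(Help) + 0.15·1
h(Help) = 0.3·h(Home) + 0.25·0 + 0.2·h(Help) + 0.25·1
Solving: h(Home) = 0.3230, h(Help) = 0.4336.
Starting from Home, the probability is 0.3230.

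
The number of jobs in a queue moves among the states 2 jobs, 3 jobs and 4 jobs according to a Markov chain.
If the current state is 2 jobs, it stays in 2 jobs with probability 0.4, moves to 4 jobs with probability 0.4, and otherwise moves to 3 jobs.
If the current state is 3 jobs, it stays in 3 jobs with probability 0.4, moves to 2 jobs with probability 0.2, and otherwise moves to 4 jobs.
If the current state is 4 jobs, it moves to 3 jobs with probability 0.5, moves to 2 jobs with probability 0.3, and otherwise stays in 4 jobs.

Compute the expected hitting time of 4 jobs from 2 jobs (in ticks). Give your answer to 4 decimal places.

Let t(s) be the expected number of ticks to first reach 4 jobs from state s, with t(4 jobs) = 0. Conditioning on the first tick:
t(2 jobs) = 1 + 0.4·t(2 jobs) + 0.2·t(3 jobs)
t(3 jobs) = 1 + 0.2·t(2 jobs) + 0.4·t(3 jobs)
Solving: t(2 jobs) = 2.5000, t(3 jobs) = 2.5000.
Expected ticks from 2 jobs to 4 jobs: 2.5000.

2.5000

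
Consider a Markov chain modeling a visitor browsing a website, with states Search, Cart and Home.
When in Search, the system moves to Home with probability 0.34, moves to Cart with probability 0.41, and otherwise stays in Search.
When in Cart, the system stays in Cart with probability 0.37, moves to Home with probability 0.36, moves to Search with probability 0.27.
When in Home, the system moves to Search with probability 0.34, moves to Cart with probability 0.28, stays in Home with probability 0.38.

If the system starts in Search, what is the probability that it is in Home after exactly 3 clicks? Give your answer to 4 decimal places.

0.3615

Propagate the distribution vector 3 clicks from Search.
After 0 clicks: (1.0000, 0.0000, 0.0000)
After 1 click: (0.2500, 0.4100, 0.3400)
After 2 clicks: (0.2888, 0.3494, 0.3618)
After 3 clicks: (0.2896, 0.3490, 0.3615)
P(in Home after 3 clicks) = 0.3615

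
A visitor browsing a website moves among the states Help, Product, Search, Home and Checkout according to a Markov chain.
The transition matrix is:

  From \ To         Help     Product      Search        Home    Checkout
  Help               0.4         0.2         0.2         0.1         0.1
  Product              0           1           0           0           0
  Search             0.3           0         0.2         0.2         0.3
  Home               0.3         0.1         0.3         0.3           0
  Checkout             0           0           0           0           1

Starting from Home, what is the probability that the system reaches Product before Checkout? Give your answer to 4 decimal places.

0.5070

Let h(s) be the probability of absorption at Product starting from transient state s. Then h(Product) = 1 and h(Checkout) = 0. By first-step analysis:
h(Help) = 0.4·h(Help) + 0.2·1 + 0.2·h(Search) + 0.1·h(Home) + 0.1·0
h(Search) = 0.3·h(Help) + 0.2·h(Search) + 0.2·h(Home) + 0.3·0
h(Home) = 0.3·h(Help) + 0.1·1 + 0.3·h(Search) + 0.3·h(Home)
Solving: h(Help) = 0.5258, h(Search) = 0.3239, h(Home) = 0.5070.
Starting from Home, the probability is 0.5070.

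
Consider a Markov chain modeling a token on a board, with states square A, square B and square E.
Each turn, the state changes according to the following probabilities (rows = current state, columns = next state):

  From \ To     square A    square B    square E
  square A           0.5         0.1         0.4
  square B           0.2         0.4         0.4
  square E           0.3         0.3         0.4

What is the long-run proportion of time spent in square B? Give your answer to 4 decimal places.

Let the stationary distribution be π with π = πP and π_1 + π_2 + π_3 = 1.
π_1 = 0.5·π_1 + 0.2·π_2 + 0.3·π_3
π_2 = 0.1·π_1 + 0.4·π_2 + 0.3·π_3
Solving with the normalization constraint gives π = (0.3429, 0.2571, 0.4000).
So the stationary probability of square B is 0.2571.

0.2571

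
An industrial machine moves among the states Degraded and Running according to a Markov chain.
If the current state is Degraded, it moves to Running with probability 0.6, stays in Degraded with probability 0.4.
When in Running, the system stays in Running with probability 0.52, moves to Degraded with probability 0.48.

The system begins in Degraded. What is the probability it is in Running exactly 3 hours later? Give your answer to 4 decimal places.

0.5558

Propagate the distribution vector 3 hours from Degraded.
After 0 hours: (1.0000, 0.0000)
After 1 hour: (0.4000, 0.6000)
After 2 hours: (0.4480, 0.5520)
After 3 hours: (0.4442, 0.5558)
P(in Running after 3 hours) = 0.5558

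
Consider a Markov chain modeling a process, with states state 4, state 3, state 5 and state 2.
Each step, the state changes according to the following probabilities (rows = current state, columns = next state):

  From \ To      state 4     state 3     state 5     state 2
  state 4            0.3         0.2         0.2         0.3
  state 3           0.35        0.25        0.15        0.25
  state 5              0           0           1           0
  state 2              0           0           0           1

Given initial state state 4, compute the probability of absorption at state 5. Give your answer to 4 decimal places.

Let h(s) be the probability of absorption at state 5 starting from transient state s. Then h(state 5) = 1 and h(state 2) = 0. By first-step analysis:
h(state 4) = 0.3·h(state 4) + 0.2·h(state 3) + 0.2·1 + 0.3·0
h(state 3) = 0.35·h(state 4) + 0.25·h(state 3) + 0.15·1 + 0.25·0
Solving: h(state 4) = 0.3956, h(state 3) = 0.3846.
Starting from state 4, the probability is 0.3956.

0.3956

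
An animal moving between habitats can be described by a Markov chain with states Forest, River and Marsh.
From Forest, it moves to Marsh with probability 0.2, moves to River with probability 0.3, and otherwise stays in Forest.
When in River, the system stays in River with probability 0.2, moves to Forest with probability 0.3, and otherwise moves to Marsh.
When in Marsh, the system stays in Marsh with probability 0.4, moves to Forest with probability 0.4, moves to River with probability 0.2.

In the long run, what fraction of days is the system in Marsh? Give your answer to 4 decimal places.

0.3407

Let the stationary distribution be π with π = πP and π_1 + π_2 + π_3 = 1.
π_1 = 0.5·π_1 + 0.3·π_2 + 0.4·π_3
π_2 = 0.3·π_1 + 0.2·π_2 + 0.2·π_3
Solving with the normalization constraint gives π = (0.4176, 0.2418, 0.3407).
So the stationary probability of Marsh is 0.3407.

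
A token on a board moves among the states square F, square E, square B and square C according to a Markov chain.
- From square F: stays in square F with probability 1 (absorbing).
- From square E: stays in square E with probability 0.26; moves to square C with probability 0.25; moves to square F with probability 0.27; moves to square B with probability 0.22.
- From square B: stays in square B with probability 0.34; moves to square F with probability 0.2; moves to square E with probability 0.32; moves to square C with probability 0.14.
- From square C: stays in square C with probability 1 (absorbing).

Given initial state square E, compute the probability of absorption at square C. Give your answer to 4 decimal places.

0.4684

Let h(s) be the probability of absorption at square C starting from transient state s. Then h(square C) = 1 and h(square F) = 0. By first-step analysis:
h(square E) = 0.27·0 + 0.26·h(square E) + 0.22·h(square B) + 0.25·1
h(square B) = 0.2·0 + 0.32·h(square E) + 0.34·h(square B) + 0.14·1
Solving: h(square E) = 0.4684, h(square B) = 0.4392.
Starting from square E, the probability is 0.4684.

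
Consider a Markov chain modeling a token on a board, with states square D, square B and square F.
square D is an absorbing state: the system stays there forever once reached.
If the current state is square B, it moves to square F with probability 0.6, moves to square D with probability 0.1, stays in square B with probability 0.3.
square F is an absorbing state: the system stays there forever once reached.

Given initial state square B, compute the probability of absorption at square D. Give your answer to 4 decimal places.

Let h(s) be the probability of absorption at square D starting from transient state s. Then h(square D) = 1 and h(square F) = 0. By first-step analysis:
h(square B) = 0.1·1 + 0.3·h(square B) + 0.6·0
Solving: h(square B) = 0.1429.
Starting from square B, the probability is 0.1429.

0.1429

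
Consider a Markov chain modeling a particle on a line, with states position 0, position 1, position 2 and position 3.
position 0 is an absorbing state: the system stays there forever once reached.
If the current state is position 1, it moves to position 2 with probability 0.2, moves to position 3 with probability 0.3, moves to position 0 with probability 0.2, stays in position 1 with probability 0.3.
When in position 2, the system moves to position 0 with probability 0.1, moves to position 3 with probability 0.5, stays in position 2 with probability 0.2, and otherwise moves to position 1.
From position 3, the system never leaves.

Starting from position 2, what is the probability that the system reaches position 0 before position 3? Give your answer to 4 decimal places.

Let h(s) be the probability of absorption at position 0 starting from transient state s. Then h(position 0) = 1 and h(position 3) = 0. By first-step analysis:
h(position 1) = 0.2·1 + 0.3·h(position 1) + 0.2·h(position 2) + 0.3·0
h(position 2) = 0.1·1 + 0.2·h(position 1) + 0.2·h(position 2) + 0.5·0
Solving: h(position 1) = 0.3462, h(position 2) = 0.2115.
Starting from position 2, the probability is 0.2115.

0.2115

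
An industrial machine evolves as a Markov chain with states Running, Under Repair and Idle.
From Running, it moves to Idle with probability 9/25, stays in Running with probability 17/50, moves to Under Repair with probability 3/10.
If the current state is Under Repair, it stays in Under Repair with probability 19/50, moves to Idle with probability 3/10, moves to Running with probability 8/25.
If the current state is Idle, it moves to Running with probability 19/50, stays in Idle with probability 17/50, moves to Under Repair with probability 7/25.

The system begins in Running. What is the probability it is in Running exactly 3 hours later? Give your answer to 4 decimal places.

Propagate the distribution vector 3 hours from Running.
After 0 hours: (1.0000, 0.0000, 0.0000)
After 1 hour: (0.3400, 0.3000, 0.3600)
After 2 hours: (0.3484, 0.3168, 0.3348)
After 3 hours: (0.3471, 0.3186, 0.3343)
P(in Running after 3 hours) = 0.3471

0.3471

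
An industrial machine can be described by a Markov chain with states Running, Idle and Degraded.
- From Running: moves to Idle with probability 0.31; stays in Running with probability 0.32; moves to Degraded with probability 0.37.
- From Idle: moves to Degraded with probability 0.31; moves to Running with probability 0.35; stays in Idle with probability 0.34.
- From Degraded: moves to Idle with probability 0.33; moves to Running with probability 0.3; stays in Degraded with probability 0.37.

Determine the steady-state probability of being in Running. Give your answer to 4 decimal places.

Let the stationary distribution be π with π = πP and π_1 + π_2 + π_3 = 1.
π_1 = 0.32·π_1 + 0.35·π_2 + 0.3·π_3
π_2 = 0.31·π_1 + 0.34·π_2 + 0.33·π_3
Solving with the normalization constraint gives π = (0.3228, 0.3268, 0.3504).
So the stationary probability of Running is 0.3228.

0.3228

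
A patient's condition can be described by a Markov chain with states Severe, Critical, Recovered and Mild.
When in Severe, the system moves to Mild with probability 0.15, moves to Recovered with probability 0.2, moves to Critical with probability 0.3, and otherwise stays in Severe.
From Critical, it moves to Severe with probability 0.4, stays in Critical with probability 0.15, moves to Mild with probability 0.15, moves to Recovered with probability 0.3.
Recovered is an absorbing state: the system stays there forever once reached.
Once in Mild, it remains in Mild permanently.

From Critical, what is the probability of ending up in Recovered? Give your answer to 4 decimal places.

Let h(s) be the probability of absorption at Recovered starting from transient state s. Then h(Recovered) = 1 and h(Mild) = 0. By first-step analysis:
h(Severe) = 0.35·h(Severe) + 0.3·h(Critical) + 0.2·1 + 0.15·0
h(Critical) = 0.4·h(Severe) + 0.15·h(Critical) + 0.3·1 + 0.15·0
Solving: h(Severe) = 0.6012, h(Critical) = 0.6358.
Starting from Critical, the probability is 0.6358.

0.6358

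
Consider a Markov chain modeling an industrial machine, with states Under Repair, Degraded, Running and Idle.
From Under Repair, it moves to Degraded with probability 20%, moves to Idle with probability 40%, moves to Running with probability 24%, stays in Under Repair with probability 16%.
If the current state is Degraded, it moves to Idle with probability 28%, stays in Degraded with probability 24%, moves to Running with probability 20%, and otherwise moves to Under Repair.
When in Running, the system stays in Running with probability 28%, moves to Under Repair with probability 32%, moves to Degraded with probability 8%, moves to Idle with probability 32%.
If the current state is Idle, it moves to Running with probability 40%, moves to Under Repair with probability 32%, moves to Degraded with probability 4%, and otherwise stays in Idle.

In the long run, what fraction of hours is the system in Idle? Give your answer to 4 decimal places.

0.3120

Let the stationary distribution be π with π = πP and π_1 + π_2 + π_3 + π_4 = 1.
π_1 = 0.16·π_1 + 0.28·π_2 + 0.32·π_3 + 0.32·π_4
π_2 = 0.2·π_1 + 0.24·π_2 + 0.08·π_3 + 0.04·π_4
π_3 = 0.24·π_1 + 0.2·π_2 + 0.28·π_3 + 0.4·π_4
Solving with the normalization constraint gives π = (0.2718, 0.1192, 0.2970, 0.3120).
So the stationary probability of Idle is 0.3120.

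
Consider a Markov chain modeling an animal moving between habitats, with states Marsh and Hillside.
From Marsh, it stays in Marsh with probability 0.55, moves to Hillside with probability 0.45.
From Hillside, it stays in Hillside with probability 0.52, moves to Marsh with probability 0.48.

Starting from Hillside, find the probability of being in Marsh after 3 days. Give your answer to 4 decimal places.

Propagate the distribution vector 3 days from Hillside.
After 0 days: (0.0000, 1.0000)
After 1 day: (0.4800, 0.5200)
After 2 days: (0.5136, 0.4864)
After 3 days: (0.5160, 0.4840)
P(in Marsh after 3 days) = 0.5160

0.5160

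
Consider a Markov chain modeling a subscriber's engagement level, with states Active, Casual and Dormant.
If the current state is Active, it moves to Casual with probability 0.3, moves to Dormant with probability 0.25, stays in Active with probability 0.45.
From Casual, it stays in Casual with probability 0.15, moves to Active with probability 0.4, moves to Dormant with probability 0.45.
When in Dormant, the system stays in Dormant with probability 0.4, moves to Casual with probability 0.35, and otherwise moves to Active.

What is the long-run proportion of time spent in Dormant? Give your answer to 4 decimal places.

Let the stationary distribution be π with π = πP and π_1 + π_2 + π_3 = 1.
π_1 = 0.45·π_1 + 0.4·π_2 + 0.25·π_3
π_2 = 0.3·π_1 + 0.15·π_2 + 0.35·π_3
Solving with the normalization constraint gives π = (0.3643, 0.2765, 0.3592).
So the stationary probability of Dormant is 0.3592.

0.3592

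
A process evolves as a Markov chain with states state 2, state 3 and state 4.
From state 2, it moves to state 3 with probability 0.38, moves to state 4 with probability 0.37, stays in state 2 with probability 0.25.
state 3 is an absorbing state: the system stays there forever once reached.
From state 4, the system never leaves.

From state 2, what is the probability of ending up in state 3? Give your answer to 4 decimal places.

0.5067

Let h(s) be the probability of absorption at state 3 starting from transient state s. Then h(state 3) = 1 and h(state 4) = 0. By first-step analysis:
h(state 2) = 0.25·h(state 2) + 0.38·1 + 0.37·0
Solving: h(state 2) = 0.5067.
Starting from state 2, the probability is 0.5067.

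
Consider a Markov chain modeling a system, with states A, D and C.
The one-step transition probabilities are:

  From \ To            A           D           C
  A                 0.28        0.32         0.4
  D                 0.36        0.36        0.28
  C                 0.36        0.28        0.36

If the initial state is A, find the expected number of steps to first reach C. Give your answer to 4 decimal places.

2.7778

Let t(s) be the expected number of steps to first reach C from state s, with t(C) = 0. Conditioning on the first step:
t(A) = 1 + 0.28·t(A) + 0.32·t(D)
t(D) = 1 + 0.36·t(A) + 0.36·t(D)
Solving: t(A) = 2.7778, t(D) = 3.1250.
Expected steps from A to C: 2.7778.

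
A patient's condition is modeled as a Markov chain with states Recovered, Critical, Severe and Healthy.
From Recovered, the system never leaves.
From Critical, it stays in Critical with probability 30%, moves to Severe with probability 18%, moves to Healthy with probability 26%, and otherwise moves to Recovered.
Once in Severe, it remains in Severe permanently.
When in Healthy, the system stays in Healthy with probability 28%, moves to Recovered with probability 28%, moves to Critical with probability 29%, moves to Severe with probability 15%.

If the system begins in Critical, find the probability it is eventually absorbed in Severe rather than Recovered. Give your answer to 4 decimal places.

Let h(s) be the probability of absorption at Severe starting from transient state s. Then h(Severe) = 1 and h(Recovered) = 0. By first-step analysis:
h(Critical) = 0.26·0 + 0.3·h(Critical) + 0.18·1 + 0.26·h(Healthy)
h(Healthy) = 0.28·0 + 0.29·h(Critical) + 0.15·1 + 0.28·h(Healthy)
Solving: h(Critical) = 0.3934, h(Healthy) = 0.3668.
Starting from Critical, the probability is 0.3934.

0.3934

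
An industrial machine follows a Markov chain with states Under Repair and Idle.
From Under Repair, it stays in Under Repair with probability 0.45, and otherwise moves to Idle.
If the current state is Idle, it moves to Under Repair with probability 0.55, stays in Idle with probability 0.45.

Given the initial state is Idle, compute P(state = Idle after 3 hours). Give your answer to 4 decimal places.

Propagate the distribution vector 3 hours from Idle.
After 0 hours: (0.0000, 1.0000)
After 1 hour: (0.5500, 0.4500)
After 2 hours: (0.4950, 0.5050)
After 3 hours: (0.5005, 0.4995)
P(in Idle after 3 hours) = 0.4995

0.4995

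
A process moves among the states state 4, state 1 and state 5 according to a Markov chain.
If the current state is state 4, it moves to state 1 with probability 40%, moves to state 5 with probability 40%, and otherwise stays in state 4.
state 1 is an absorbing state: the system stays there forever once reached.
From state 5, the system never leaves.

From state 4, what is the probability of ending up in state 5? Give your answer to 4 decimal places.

Let h(s) be the probability of absorption at state 5 starting from transient state s. Then h(state 5) = 1 and h(state 1) = 0. By first-step analysis:
h(state 4) = 0.2·h(state 4) + 0.4·0 + 0.4·1
Solving: h(state 4) = 0.5000.
Starting from state 4, the probability is 0.5000.

0.5000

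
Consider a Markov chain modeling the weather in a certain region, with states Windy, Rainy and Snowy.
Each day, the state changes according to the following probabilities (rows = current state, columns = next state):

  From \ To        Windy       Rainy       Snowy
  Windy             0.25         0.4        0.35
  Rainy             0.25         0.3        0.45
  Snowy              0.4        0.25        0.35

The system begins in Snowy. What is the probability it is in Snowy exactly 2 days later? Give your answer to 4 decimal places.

Sum over the intermediate state after 1 day:
P = P(Snowy→Windy)·P(Windy→Snowy) + P(Snowy→Rainy)·P(Rainy→Snowy) + P(Snowy→Snowy)·P(Snowy→Snowy)
  = 0.4×0.35 + 0.25×0.45 + 0.35×0.35
  = 0.1400 + 0.1125 + 0.1225 = 0.3750

0.3750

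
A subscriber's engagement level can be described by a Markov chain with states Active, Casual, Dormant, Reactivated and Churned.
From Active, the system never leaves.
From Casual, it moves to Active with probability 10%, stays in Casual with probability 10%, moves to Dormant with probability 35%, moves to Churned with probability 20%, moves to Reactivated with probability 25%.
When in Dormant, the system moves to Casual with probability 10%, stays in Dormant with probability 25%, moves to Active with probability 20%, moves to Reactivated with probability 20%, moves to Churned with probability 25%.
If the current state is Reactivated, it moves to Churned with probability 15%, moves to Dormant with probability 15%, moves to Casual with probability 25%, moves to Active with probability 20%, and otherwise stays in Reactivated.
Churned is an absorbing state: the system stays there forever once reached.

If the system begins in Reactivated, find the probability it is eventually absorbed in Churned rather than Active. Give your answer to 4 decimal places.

0.4992

Let h(s) be the probability of absorption at Churned starting from transient state s. Then h(Churned) = 1 and h(Active) = 0. By first-step analysis:
h(Casual) = 0.1·0 + 0.1·h(Casual) + 0.35·h(Dormant) + 0.25·h(Reactivated) + 0.2·1
h(Dormant) = 0.2·0 + 0.1·h(Casual) + 0.25·h(Dormant) + 0.2·h(Reactivated) + 0.25·1
h(Reactivated) = 0.2·0 + 0.25·h(Casual) + 0.15·h(Dormant) + 0.25·h(Reactivated) + 0.15·1
Solving: h(Casual) = 0.5719, h(Dormant) = 0.5427, h(Reactivated) = 0.4992.
Starting from Reactivated, the probability is 0.4992.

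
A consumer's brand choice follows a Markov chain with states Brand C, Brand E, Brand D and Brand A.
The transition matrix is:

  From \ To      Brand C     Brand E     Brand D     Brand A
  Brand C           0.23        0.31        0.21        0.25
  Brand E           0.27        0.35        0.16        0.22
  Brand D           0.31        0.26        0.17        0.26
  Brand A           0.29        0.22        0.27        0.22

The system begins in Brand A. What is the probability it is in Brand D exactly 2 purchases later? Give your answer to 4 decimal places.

0.2014

Propagate the distribution vector 2 purchases from Brand A.
After 0 purchases: (0.0000, 0.0000, 0.0000, 1.0000)
After 1 purchase: (0.2900, 0.2200, 0.2700, 0.2200)
After 2 purchases: (0.2736, 0.2855, 0.2014, 0.2395)
P(in Brand D after 2 purchases) = 0.2014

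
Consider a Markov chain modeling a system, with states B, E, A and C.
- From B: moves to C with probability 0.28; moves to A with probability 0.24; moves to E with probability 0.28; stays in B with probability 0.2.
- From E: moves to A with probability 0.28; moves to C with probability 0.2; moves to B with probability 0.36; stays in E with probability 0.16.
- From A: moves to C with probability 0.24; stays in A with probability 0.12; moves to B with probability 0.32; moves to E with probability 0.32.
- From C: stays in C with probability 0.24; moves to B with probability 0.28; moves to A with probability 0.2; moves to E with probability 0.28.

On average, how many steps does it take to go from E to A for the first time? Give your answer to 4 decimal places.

Let t(s) be the expected number of steps to first reach A from state s, with t(A) = 0. Conditioning on the first step:
t(B) = 1 + 0.2·t(B) + 0.28·t(E) + 0.28·t(C)
t(E) = 1 + 0.36·t(B) + 0.16·t(E) + 0.2·t(C)
t(C) = 1 + 0.28·t(B) + 0.28·t(E) + 0.24·t(C)
Solving: t(B) = 4.1667, t(E) = 4.0064, t(C) = 4.3269.
Expected steps from E to A: 4.0064.

4.0064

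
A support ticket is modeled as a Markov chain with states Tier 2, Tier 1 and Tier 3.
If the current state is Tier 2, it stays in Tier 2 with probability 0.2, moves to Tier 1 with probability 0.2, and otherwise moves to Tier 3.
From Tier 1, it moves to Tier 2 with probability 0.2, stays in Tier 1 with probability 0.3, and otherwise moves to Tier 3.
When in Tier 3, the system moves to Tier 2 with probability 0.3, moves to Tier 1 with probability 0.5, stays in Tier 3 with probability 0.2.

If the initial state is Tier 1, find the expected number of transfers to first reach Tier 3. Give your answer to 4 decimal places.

1.9231

Let t(s) be the expected number of transfers to first reach Tier 3 from state s, with t(Tier 3) = 0. Conditioning on the first transfer:
t(Tier 2) = 1 + 0.2·t(Tier 2) + 0.2·t(Tier 1)
t(Tier 1) = 1 + 0.2·t(Tier 2) + 0.3·t(Tier 1)
Solving: t(Tier 2) = 1.7308, t(Tier 1) = 1.9231.
Expected transfers from Tier 1 to Tier 3: 1.9231.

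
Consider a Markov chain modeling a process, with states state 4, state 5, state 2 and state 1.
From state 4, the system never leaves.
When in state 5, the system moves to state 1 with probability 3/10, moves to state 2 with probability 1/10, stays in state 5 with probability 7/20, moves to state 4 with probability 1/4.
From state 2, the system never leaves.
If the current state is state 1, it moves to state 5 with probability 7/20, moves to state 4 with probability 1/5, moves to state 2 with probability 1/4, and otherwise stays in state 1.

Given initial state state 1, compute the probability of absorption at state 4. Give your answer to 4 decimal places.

0.5241

Let h(s) be the probability of absorption at state 4 starting from transient state s. Then h(state 4) = 1 and h(state 2) = 0. By first-step analysis:
h(state 5) = 0.25·1 + 0.35·h(state 5) + 0.1·0 + 0.3·h(state 1)
h(state 1) = 0.2·1 + 0.35·h(state 5) + 0.25·0 + 0.2·h(state 1)
Solving: h(state 5) = 0.6265, h(state 1) = 0.5241.
Starting from state 1, the probability is 0.5241.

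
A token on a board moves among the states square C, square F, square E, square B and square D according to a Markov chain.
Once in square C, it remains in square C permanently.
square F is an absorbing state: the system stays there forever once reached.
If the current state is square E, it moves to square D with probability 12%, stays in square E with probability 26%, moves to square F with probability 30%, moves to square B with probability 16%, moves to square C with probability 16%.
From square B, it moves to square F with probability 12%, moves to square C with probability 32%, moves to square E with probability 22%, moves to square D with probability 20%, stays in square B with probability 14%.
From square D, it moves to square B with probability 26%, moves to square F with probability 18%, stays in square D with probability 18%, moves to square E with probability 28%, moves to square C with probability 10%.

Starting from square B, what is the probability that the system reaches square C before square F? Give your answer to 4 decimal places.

0.5825

Let h(s) be the probability of absorption at square C starting from transient state s. Then h(square C) = 1 and h(square F) = 0. By first-step analysis:
h(square E) = 0.16·1 + 0.3·0 + 0.26·h(square E) + 0.16·h(square B) + 0.12·h(square D)
h(square B) = 0.32·1 + 0.12·0 + 0.22·h(square E) + 0.14·h(square B) + 0.2·h(square D)
h(square D) = 0.1·1 + 0.18·0 + 0.28·h(square E) + 0.26·h(square B) + 0.18·h(square D)
Solving: h(square E) = 0.4149, h(square B) = 0.5825, h(square D) = 0.4483.
Starting from square B, the probability is 0.5825.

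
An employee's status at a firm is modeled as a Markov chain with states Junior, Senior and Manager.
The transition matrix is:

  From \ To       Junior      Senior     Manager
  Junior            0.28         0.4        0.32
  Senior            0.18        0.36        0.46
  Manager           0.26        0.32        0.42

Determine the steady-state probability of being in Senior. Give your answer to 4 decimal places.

Let the stationary distribution be π with π = πP and π_1 + π_2 + π_3 = 1.
π_1 = 0.28·π_1 + 0.18·π_2 + 0.26·π_3
π_2 = 0.4·π_1 + 0.36·π_2 + 0.32·π_3
Solving with the normalization constraint gives π = (0.2365, 0.3530, 0.4105).
So the stationary probability of Senior is 0.3530.

0.3530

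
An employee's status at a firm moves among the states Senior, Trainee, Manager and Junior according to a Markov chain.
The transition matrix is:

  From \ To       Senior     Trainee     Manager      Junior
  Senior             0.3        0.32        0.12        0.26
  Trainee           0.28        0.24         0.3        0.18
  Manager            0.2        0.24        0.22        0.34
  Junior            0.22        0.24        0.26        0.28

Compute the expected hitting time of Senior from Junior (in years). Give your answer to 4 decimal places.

Let t(s) be the expected number of years to first reach Senior from state s, with t(Senior) = 0. Conditioning on the first year:
t(Trainee) = 1 + 0.24·t(Trainee) + 0.3·t(Manager) + 0.18·t(Junior)
t(Manager) = 1 + 0.24·t(Trainee) + 0.22·t(Manager) + 0.34·t(Junior)
t(Junior) = 1 + 0.24·t(Trainee) + 0.26·t(Manager) + 0.28·t(Junior)
Solving: t(Trainee) = 4.1043, t(Manager) = 4.4466, t(Junior) = 4.3627.
Expected years from Junior to Senior: 4.3627.

4.3627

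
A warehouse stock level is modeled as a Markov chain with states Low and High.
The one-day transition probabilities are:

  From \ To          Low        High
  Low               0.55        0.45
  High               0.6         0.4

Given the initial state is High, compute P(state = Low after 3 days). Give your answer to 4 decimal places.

Propagate the distribution vector 3 days from High.
After 0 days: (0.0000, 1.0000)
After 1 day: (0.6000, 0.4000)
After 2 days: (0.5700, 0.4300)
After 3 days: (0.5715, 0.4285)
P(in Low after 3 days) = 0.5715

0.5715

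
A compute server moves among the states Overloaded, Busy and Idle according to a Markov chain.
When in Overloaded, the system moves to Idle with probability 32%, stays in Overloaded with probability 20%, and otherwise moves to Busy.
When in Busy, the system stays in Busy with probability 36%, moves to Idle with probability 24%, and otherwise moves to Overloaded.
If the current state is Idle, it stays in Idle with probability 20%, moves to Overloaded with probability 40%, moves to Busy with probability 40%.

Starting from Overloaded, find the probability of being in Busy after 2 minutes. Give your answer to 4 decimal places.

0.3968

Sum over the intermediate state after 1 minute:
P = P(Overloaded→Overloaded)·P(Overloaded→Busy) + P(Overloaded→Busy)·P(Busy→Busy) + P(Overloaded→Idle)·P(Idle→Busy)
  = 0.2×0.48 + 0.48×0.36 + 0.32×0.4
  = 0.0960 + 0.1728 + 0.1280 = 0.3968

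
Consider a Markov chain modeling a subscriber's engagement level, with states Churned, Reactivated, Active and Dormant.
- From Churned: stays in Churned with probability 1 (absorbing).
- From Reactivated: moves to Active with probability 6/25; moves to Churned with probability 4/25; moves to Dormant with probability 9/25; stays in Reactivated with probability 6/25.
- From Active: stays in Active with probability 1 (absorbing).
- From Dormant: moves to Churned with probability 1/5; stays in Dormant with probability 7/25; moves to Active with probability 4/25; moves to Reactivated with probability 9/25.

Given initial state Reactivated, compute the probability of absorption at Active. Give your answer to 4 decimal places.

0.5517

Let h(s) be the probability of absorption at Active starting from transient state s. Then h(Active) = 1 and h(Churned) = 0. By first-step analysis:
h(Reactivated) = 0.16·0 + 0.24·h(Reactivated) + 0.24·1 + 0.36·h(Dormant)
h(Dormant) = 0.2·0 + 0.36·h(Reactivated) + 0.16·1 + 0.28·h(Dormant)
Solving: h(Reactivated) = 0.5517, h(Dormant) = 0.4981.
Starting from Reactivated, the probability is 0.5517.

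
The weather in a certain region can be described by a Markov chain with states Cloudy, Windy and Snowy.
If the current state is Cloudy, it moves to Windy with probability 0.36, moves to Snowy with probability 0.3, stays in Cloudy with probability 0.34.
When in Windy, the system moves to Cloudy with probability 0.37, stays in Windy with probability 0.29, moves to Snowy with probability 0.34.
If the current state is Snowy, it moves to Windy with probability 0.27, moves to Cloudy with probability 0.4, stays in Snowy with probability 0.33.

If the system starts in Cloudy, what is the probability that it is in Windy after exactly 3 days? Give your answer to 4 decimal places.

Propagate the distribution vector 3 days from Cloudy.
After 0 days: (1.0000, 0.0000, 0.0000)
After 1 day: (0.3400, 0.3600, 0.3000)
After 2 days: (0.3688, 0.3078, 0.3234)
After 3 days: (0.3686, 0.3093, 0.3220)
P(in Windy after 3 days) = 0.3093

0.3093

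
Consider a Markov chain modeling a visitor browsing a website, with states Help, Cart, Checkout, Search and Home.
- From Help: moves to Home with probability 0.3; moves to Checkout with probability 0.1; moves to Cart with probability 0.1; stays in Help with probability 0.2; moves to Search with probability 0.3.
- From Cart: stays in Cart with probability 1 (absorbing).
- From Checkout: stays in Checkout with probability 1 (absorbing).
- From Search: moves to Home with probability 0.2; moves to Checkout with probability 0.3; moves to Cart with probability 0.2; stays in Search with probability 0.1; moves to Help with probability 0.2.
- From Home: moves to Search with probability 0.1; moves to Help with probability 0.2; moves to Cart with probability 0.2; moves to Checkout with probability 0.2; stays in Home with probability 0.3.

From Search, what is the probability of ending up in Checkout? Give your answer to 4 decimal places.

Let h(s) be the probability of absorption at Checkout starting from transient state s. Then h(Checkout) = 1 and h(Cart) = 0. By first-step analysis:
h(Help) = 0.2·h(Help) + 0.1·0 + 0.1·1 + 0.3·h(Search) + 0.3·h(Home)
h(Search) = 0.2·h(Help) + 0.2·0 + 0.3·1 + 0.1·h(Search) + 0.2·h(Home)
h(Home) = 0.2·h(Help) + 0.2·0 + 0.2·1 + 0.1·h(Search) + 0.3·h(Home)
Solving: h(Help) = 0.5321, h(Search) = 0.5668, h(Home) = 0.5187.
Starting from Search, the probability is 0.5668.

0.5668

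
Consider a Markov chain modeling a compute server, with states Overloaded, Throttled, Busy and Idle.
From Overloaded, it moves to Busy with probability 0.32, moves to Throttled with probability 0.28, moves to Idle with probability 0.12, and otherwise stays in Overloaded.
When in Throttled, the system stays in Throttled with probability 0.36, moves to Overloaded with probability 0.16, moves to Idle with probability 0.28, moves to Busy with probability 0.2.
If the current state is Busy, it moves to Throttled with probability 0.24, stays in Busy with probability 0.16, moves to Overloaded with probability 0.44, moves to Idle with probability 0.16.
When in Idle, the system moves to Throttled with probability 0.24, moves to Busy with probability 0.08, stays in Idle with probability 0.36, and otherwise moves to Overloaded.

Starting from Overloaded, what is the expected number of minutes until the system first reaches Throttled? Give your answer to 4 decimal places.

3.7943

Let t(s) be the expected number of minutes to first reach Throttled from state s, with t(Throttled) = 0. Conditioning on the first minute:
t(Overloaded) = 1 + 0.28·t(Overloaded) + 0.32·t(Busy) + 0.12·t(Idle)
t(Busy) = 1 + 0.44·t(Overloaded) + 0.16·t(Busy) + 0.16·t(Idle)
t(Idle) = 1 + 0.32·t(Overloaded) + 0.08·t(Busy) + 0.36·t(Idle)
Solving: t(Overloaded) = 3.7943, t(Busy) = 3.9305, t(Idle) = 3.9510.
Expected minutes from Overloaded to Throttled: 3.7943.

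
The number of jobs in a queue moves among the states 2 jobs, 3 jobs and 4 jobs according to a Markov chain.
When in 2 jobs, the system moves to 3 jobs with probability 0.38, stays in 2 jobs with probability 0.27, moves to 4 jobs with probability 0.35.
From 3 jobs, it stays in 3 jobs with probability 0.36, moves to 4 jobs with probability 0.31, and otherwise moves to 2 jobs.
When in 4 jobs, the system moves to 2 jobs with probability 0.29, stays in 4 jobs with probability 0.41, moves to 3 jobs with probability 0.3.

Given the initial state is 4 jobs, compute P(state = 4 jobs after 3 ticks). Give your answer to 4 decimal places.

Propagate the distribution vector 3 ticks from 4 jobs.
After 0 ticks: (0.0000, 0.0000, 1.0000)
After 1 tick: (0.2900, 0.3000, 0.4100)
After 2 ticks: (0.2962, 0.3412, 0.3626)
After 3 ticks: (0.2977, 0.3442, 0.3581)
P(in 4 jobs after 3 ticks) = 0.3581

0.3581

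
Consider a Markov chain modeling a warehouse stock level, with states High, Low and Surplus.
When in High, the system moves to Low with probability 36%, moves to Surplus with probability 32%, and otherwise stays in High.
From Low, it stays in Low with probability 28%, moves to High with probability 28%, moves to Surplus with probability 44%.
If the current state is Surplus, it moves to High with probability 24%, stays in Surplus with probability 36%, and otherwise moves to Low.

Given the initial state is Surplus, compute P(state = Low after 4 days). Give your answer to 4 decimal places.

0.3472

Propagate the distribution vector 4 days from Surplus.
After 0 days: (0.0000, 0.0000, 1.0000)
After 1 day: (0.2400, 0.4000, 0.3600)
After 2 days: (0.2752, 0.3424, 0.3824)
After 3 days: (0.2757, 0.3479, 0.3764)
After 4 days: (0.2760, 0.3472, 0.3768)
P(in Low after 4 days) = 0.3472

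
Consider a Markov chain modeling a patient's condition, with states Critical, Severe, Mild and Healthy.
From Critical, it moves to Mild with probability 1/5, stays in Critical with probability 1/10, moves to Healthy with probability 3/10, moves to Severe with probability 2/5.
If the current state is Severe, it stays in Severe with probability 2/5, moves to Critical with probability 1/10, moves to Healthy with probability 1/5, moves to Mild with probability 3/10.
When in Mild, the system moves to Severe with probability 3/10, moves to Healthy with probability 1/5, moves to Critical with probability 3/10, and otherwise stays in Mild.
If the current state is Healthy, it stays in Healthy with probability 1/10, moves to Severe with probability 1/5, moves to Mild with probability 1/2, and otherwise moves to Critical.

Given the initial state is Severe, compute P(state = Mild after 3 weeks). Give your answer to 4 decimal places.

Propagate the distribution vector 3 weeks from Severe.
After 0 weeks: (0.0000, 1.0000, 0.0000, 0.0000)
After 1 week: (0.1000, 0.4000, 0.3000, 0.2000)
After 2 weeks: (0.1800, 0.3300, 0.3000, 0.1900)
After 3 weeks: (0.1790, 0.3320, 0.2900, 0.1990)
P(in Mild after 3 weeks) = 0.2900

0.2900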